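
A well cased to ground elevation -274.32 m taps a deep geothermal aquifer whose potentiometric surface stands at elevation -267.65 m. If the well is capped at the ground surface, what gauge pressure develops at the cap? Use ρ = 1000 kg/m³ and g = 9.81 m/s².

P ≈ 65.4 kPa

Head above the cap: Δh = -267.65 − (-274.32) = 6.67 m.
P = ρgΔh = 1000 × 9.81 × 6.67 = 65433 Pa ≈ 65.4 kPa.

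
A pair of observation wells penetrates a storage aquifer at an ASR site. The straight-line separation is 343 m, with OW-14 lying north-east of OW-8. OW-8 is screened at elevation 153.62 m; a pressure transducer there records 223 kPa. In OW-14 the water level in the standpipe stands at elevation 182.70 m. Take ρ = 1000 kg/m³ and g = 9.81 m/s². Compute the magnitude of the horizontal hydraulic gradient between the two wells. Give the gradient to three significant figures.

i ≈ 0.0185

Pressure head at OW-8: ψ = P/(ρg) = 223×1000 / (1000 × 9.81) = 22.73 m.
Total head at OW-8: h = z + ψ = 153.62 + 22.73 = 176.35 m.
Total head at OW-14: h = 182.70 m (water level in the piezometer is the total head).
Head difference: h(OW-8) − h(OW-14) = 176.35 − 182.70 = -6.35 m.
Hydraulic gradient: i = |Δh| / L = 6.35 / 343 = 0.0185.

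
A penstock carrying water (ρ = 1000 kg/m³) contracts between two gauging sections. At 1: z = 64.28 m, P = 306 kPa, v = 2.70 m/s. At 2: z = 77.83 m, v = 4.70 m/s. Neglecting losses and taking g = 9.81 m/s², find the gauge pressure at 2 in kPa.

P₂ ≈ 166 kPa

Pressure head at 1: ψ₁ = P₁/(ρg) = 306×1000 / (1000 × 9.81) = 31.19 m.
Velocity heads: v₁²/2g = 2.70²/19.62 = 0.372 m; v₂²/2g = 4.70²/19.62 = 1.126 m.
Total head H = z₁ + ψ₁ + v₁²/2g = 64.28 + 31.19 + 0.372 = 95.84 m.
ψ₂ = H − z₂ − v₂²/2g = 95.84 − 77.83 − 1.126 = 16.88 m.
P₂ = ρgψ₂ = 1000 × 9.81 × 16.88 ≈ 166 kPa.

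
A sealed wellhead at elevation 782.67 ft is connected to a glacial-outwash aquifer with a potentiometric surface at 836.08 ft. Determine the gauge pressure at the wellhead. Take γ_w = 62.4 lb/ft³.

P ≈ 23.1 psi

Head above the cap: Δh = 836.08 − 782.67 = 53.41 ft.
P = γΔh/144 = 62.4 × 53.41 / 144 = 23.1 psi.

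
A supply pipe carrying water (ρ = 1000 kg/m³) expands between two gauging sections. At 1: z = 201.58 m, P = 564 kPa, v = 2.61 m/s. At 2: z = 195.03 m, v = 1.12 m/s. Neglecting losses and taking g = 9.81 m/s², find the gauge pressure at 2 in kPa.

P₂ ≈ 631 kPa

Pressure head at 1: ψ₁ = P₁/(ρg) = 564×1000 / (1000 × 9.81) = 57.49 m.
Velocity heads: v₁²/2g = 2.61²/19.62 = 0.347 m; v₂²/2g = 1.12²/19.62 = 0.064 m.
Total head H = z₁ + ψ₁ + v₁²/2g = 201.58 + 57.49 + 0.347 = 259.42 m.
ψ₂ = H − z₂ − v₂²/2g = 259.42 − 195.03 − 0.064 = 64.33 m.
P₂ = ρgψ₂ = 1000 × 9.81 × 64.33 ≈ 631 kPa.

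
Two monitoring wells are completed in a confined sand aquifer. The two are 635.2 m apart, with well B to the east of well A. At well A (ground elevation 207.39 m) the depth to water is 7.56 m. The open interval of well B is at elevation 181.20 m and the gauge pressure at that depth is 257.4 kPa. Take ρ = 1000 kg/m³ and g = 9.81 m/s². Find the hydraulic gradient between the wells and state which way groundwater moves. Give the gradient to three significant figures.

Total head at well A: h = 207.39 − 7.56 = 199.83 m.
Pressure head at well B: ψ = P/(ρg) = 257.4×1000 / (1000 × 9.81) = 26.24 m.
Total head at well B: h = z + ψ = 181.20 + 26.24 = 207.44 m.
Head difference: h(well A) − h(well B) = 199.83 − 207.44 = -7.61 m.
Hydraulic gradient: i = |Δh| / L = 7.61 / 635.2 = 0.0120.
Flow is from higher to lower head: from well B toward well A, i.e. toward the west.

i ≈ 0.0120; groundwater flows toward the west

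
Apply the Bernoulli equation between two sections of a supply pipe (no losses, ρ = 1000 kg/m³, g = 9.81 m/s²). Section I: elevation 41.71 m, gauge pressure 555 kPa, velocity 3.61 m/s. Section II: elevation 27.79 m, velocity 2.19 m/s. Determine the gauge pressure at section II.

Pressure head at I: ψ₁ = P₁/(ρg) = 555×1000 / (1000 × 9.81) = 56.57 m.
Velocity heads: v₁²/2g = 3.61²/19.62 = 0.664 m; v₂²/2g = 2.19²/19.62 = 0.244 m.
Total head H = z₁ + ψ₁ + v₁²/2g = 41.71 + 56.57 + 0.664 = 98.94 m.
ψ₂ = H − z₂ − v₂²/2g = 98.94 − 27.79 − 0.244 = 70.91 m.
P₂ = ρgψ₂ = 1000 × 9.81 × 70.91 ≈ 696 kPa.

P₂ ≈ 696 kPa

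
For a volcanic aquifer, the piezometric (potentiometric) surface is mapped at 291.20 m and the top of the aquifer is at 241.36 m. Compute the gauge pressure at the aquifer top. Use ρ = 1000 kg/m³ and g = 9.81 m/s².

P ≈ 489 kPa

Pressure head at the aquifer top: ψ = h − z = 291.20 − 241.36 = 49.84 m.
P = ρgψ = 1000 × 9.81 × 49.84 = 488930 Pa ≈ 489 kPa.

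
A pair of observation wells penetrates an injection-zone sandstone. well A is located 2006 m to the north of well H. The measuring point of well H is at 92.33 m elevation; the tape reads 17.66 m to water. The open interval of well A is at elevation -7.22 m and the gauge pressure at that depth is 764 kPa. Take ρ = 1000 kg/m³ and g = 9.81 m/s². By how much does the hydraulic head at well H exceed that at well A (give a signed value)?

Δh ≈ 4.01 m

Total head at well H: h = 92.33 − 17.66 = 74.67 m.
Pressure head at well A: ψ = P/(ρg) = 764×1000 / (1000 × 9.81) = 77.88 m.
Total head at well A: h = z + ψ = -7.22 + 77.88 = 70.66 m.
Head difference: h(well H) − h(well A) = 74.67 − 70.66 = 4.01 m.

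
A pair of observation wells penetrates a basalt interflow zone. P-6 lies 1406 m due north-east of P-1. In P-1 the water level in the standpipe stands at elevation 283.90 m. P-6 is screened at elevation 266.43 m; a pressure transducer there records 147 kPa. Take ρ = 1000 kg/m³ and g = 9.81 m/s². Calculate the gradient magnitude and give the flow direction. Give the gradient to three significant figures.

i ≈ 0.00177; groundwater flows toward the north-east

Total head at P-1: h = 283.90 m (water level in the piezometer is the total head).
Pressure head at P-6: ψ = P/(ρg) = 147×1000 / (1000 × 9.81) = 14.98 m.
Total head at P-6: h = z + ψ = 266.43 + 14.98 = 281.41 m.
Head difference: h(P-1) − h(P-6) = 283.90 − 281.41 = 2.49 m.
Hydraulic gradient: i = |Δh| / L = 2.49 / 1406 = 0.00177.
Flow is from higher to lower head: from P-1 toward P-6, i.e. toward the north-east.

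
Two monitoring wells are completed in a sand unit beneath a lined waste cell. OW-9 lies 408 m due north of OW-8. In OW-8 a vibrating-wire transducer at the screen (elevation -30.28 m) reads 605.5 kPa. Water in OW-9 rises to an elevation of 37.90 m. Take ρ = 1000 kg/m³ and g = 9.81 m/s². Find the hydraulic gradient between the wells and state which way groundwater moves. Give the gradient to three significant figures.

i ≈ 0.0158; groundwater flows toward the south

Pressure head at OW-8: ψ = P/(ρg) = 605.5×1000 / (1000 × 9.81) = 61.72 m.
Total head at OW-8: h = z + ψ = -30.28 + 61.72 = 31.44 m.
Total head at OW-9: h = 37.90 m (water level in the piezometer is the total head).
Head difference: h(OW-8) − h(OW-9) = 31.44 − 37.90 = -6.46 m.
Hydraulic gradient: i = |Δh| / L = 6.46 / 408 = 0.0158.
Flow is from higher to lower head: from OW-9 toward OW-8, i.e. toward the south.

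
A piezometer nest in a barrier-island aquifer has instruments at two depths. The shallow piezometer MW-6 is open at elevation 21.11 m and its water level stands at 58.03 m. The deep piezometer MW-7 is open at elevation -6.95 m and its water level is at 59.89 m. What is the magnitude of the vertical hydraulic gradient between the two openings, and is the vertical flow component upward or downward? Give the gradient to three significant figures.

Total head at MW-6: h = 58.03 m (water level in the standpipe).
Total head at MW-7: h = 59.89 m.
Δh = h(MW-6) − h(MW-7) = 58.03 − 59.89 = -1.86 m.
Vertical separation Δz = 21.11 − (-6.95) = 28.06 m.
|i_v| = |Δh| / Δz = 1.86 / 28.06 = 0.0663.
Head is higher in the deep piezometer, so vertical flow is upward (discharge condition).

|i_v| ≈ 0.0663; vertical flow is upward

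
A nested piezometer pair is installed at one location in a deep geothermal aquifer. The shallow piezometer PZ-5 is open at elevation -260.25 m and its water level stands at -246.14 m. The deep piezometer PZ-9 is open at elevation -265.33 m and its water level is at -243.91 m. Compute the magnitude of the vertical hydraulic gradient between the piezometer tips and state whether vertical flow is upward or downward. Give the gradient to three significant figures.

Total head at PZ-5: h = -246.14 m (water level in the standpipe).
Total head at PZ-9: h = -243.91 m.
Δh = h(PZ-5) − h(PZ-9) = -246.14 − (-243.91) = -2.23 m.
Vertical separation Δz = -260.25 − (-265.33) = 5.08 m.
|i_v| = |Δh| / Δz = 2.23 / 5.08 = 0.439.
Head is higher in the deep piezometer, so vertical flow is upward (discharge condition).

|i_v| ≈ 0.439; vertical flow is upward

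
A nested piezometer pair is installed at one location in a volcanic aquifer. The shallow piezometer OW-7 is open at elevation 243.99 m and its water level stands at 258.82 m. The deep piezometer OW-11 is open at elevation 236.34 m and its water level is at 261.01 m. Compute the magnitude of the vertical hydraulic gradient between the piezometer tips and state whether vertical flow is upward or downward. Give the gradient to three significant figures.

Total head at OW-7: h = 258.82 m (water level in the standpipe).
Total head at OW-11: h = 261.01 m.
Δh = h(OW-7) − h(OW-11) = 258.82 − 261.01 = -2.19 m.
Vertical separation Δz = 243.99 − 236.34 = 7.65 m.
|i_v| = |Δh| / Δz = 2.19 / 7.65 = 0.286.
Head is higher in the deep piezometer, so vertical flow is upward (discharge condition).

|i_v| ≈ 0.286; vertical flow is upward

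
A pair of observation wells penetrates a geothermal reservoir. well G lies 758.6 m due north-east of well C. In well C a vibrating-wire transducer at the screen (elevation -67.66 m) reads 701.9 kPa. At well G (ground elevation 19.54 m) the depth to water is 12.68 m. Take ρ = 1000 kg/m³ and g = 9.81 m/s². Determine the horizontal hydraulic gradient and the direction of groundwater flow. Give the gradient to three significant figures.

Pressure head at well C: ψ = P/(ρg) = 701.9×1000 / (1000 × 9.81) = 71.55 m.
Total head at well C: h = z + ψ = -67.66 + 71.55 = 3.89 m.
Total head at well G: h = 19.54 − 12.68 = 6.86 m.
Head difference: h(well C) − h(well G) = 3.89 − 6.86 = -2.97 m.
Hydraulic gradient: i = |Δh| / L = 2.97 / 758.6 = 0.00392.
Flow is from higher to lower head: from well G toward well C, i.e. toward the south-west.

i ≈ 0.00392; groundwater flows toward the south-west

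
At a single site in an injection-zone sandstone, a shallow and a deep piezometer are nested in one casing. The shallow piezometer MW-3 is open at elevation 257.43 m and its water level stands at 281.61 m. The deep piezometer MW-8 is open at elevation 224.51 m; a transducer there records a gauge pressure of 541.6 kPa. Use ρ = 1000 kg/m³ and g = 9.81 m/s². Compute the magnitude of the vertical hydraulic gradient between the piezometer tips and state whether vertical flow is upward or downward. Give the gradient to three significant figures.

|i_v| ≈ 0.0574; vertical flow is downward

Total head at MW-3: h = 281.61 m (water level in the standpipe).
Pressure head at MW-8: ψ = P/(ρg) = 541.6×1000 / (1000 × 9.81) = 55.21 m.
Total head at MW-8: h = z + ψ = 224.51 + 55.21 = 279.72 m.
Δh = h(MW-3) − h(MW-8) = 281.61 − 279.72 = 1.89 m.
Vertical separation Δz = 257.43 − 224.51 = 32.92 m.
|i_v| = |Δh| / Δz = 1.89 / 32.92 = 0.0574.
Head is higher in the shallow piezometer, so vertical flow is downward (recharge condition).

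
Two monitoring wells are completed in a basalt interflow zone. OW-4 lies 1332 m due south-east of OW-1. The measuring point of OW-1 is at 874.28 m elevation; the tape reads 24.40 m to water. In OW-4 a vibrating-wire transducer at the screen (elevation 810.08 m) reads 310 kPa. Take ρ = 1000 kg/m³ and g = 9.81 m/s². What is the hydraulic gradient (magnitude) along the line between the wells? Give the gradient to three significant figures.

i ≈ 0.00616

Total head at OW-1: h = 874.28 − 24.40 = 849.88 m.
Pressure head at OW-4: ψ = P/(ρg) = 310×1000 / (1000 × 9.81) = 31.60 m.
Total head at OW-4: h = z + ψ = 810.08 + 31.60 = 841.68 m.
Head difference: h(OW-1) − h(OW-4) = 849.88 − 841.68 = 8.20 m.
Hydraulic gradient: i = |Δh| / L = 8.20 / 1332 = 0.00616.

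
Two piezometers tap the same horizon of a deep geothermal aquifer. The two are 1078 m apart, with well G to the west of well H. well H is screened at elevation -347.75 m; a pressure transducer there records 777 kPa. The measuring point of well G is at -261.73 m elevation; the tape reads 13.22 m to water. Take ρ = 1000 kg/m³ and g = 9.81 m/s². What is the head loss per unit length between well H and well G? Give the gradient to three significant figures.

i ≈ 0.00594 m/m

Pressure head at well H: ψ = P/(ρg) = 777×1000 / (1000 × 9.81) = 79.20 m.
Total head at well H: h = z + ψ = -347.75 + 79.20 = -268.55 m.
Total head at well G: h = -261.73 − 13.22 = -274.95 m.
Head difference: h(well H) − h(well G) = -268.55 − (-274.95) = 6.40 m.
Hydraulic gradient: i = |Δh| / L = 6.40 / 1078 = 0.00594.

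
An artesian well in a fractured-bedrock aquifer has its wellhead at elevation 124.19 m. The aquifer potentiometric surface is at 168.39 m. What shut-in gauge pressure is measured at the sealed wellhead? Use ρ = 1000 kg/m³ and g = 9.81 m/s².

P ≈ 434 kPa

Head above the cap: Δh = 168.39 − 124.19 = 44.20 m.
P = ρgΔh = 1000 × 9.81 × 44.20 = 433602 Pa ≈ 434 kPa.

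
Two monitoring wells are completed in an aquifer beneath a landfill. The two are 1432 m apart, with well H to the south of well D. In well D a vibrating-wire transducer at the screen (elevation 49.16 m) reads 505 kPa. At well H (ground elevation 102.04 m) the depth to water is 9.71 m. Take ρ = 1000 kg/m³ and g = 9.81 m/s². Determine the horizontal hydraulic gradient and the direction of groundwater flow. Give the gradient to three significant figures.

i ≈ 0.00580; groundwater flows toward the south

Pressure head at well D: ψ = P/(ρg) = 505×1000 / (1000 × 9.81) = 51.48 m.
Total head at well D: h = z + ψ = 49.16 + 51.48 = 100.64 m.
Total head at well H: h = 102.04 − 9.71 = 92.33 m.
Head difference: h(well D) − h(well H) = 100.64 − 92.33 = 8.31 m.
Hydraulic gradient: i = |Δh| / L = 8.31 / 1432 = 0.00580.
Flow is from higher to lower head: from well D toward well H, i.e. toward the south.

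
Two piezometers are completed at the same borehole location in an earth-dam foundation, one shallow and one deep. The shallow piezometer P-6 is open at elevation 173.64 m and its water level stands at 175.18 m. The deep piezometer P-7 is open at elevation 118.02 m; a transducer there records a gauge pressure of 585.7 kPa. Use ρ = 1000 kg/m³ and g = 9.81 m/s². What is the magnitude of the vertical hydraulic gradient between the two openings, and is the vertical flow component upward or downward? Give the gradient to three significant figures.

|i_v| ≈ 0.0457; vertical flow is upward

Total head at P-6: h = 175.18 m (water level in the standpipe).
Pressure head at P-7: ψ = P/(ρg) = 585.7×1000 / (1000 × 9.81) = 59.70 m.
Total head at P-7: h = z + ψ = 118.02 + 59.70 = 177.72 m.
Δh = h(P-6) − h(P-7) = 175.18 − 177.72 = -2.54 m.
Vertical separation Δz = 173.64 − 118.02 = 55.62 m.
|i_v| = |Δh| / Δz = 2.54 / 55.62 = 0.0457.
Head is higher in the deep piezometer, so vertical flow is upward (discharge condition).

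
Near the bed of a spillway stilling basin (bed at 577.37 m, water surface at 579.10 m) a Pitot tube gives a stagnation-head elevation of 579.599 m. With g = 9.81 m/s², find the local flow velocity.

v ≈ 3.13 m/s

Near the bed, under hydrostatic conditions, the piezometric head (z + ψ) equals the free-surface elevation, 579.10 m.
Velocity head = total − piezometric = 579.599 − 579.10 = 0.499 m.
v = √(2g·h_v) = √(2 × 9.81 × 0.499) = 3.13 m/s.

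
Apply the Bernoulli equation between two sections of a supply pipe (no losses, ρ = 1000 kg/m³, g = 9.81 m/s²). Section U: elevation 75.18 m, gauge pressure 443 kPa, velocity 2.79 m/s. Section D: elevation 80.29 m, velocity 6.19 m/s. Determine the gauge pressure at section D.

P₂ ≈ 378 kPa

Pressure head at U: ψ₁ = P₁/(ρg) = 443×1000 / (1000 × 9.81) = 45.16 m.
Velocity heads: v₁²/2g = 2.79²/19.62 = 0.397 m; v₂²/2g = 6.19²/19.62 = 1.953 m.
Total head H = z₁ + ψ₁ + v₁²/2g = 75.18 + 45.16 + 0.397 = 120.74 m.
ψ₂ = H − z₂ − v₂²/2g = 120.74 − 80.29 − 1.953 = 38.50 m.
P₂ = ρgψ₂ = 1000 × 9.81 × 38.50 ≈ 378 kPa.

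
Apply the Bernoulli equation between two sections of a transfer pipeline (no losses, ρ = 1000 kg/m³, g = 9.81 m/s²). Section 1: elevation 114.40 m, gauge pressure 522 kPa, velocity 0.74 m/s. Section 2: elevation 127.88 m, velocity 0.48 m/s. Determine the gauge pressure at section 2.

P₂ ≈ 390 kPa

Pressure head at 1: ψ₁ = P₁/(ρg) = 522×1000 / (1000 × 9.81) = 53.21 m.
Velocity heads: v₁²/2g = 0.74²/19.62 = 0.028 m; v₂²/2g = 0.48²/19.62 = 0.012 m.
Total head H = z₁ + ψ₁ + v₁²/2g = 114.40 + 53.21 + 0.028 = 167.64 m.
ψ₂ = H − z₂ − v₂²/2g = 167.64 − 127.88 − 0.012 = 39.75 m.
P₂ = ρgψ₂ = 1000 × 9.81 × 39.75 ≈ 390 kPa.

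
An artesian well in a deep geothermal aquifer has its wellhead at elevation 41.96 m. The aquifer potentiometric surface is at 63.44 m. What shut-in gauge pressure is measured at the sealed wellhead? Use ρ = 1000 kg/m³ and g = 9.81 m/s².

P ≈ 211 kPa

Head above the cap: Δh = 63.44 − 41.96 = 21.48 m.
P = ρgΔh = 1000 × 9.81 × 21.48 = 210719 Pa ≈ 211 kPa.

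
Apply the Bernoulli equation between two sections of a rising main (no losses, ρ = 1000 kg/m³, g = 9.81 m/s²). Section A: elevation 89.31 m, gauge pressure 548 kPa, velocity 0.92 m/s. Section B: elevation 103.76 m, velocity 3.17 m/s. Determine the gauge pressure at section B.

Pressure head at A: ψ₁ = P₁/(ρg) = 548×1000 / (1000 × 9.81) = 55.86 m.
Velocity heads: v₁²/2g = 0.92²/19.62 = 0.043 m; v₂²/2g = 3.17²/19.62 = 0.512 m.
Total head H = z₁ + ψ₁ + v₁²/2g = 89.31 + 55.86 + 0.043 = 145.21 m.
ψ₂ = H − z₂ − v₂²/2g = 145.21 − 103.76 − 0.512 = 40.94 m.
P₂ = ρgψ₂ = 1000 × 9.81 × 40.94 ≈ 402 kPa.

P₂ ≈ 402 kPa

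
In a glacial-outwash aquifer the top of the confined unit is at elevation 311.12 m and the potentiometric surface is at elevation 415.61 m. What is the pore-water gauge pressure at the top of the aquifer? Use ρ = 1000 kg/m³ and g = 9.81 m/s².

P ≈ 1030 kPa

Pressure head at the aquifer top: ψ = h − z = 415.61 − 311.12 = 104.49 m.
P = ρgψ = 1000 × 9.81 × 104.49 = 1025047 Pa ≈ 1030 kPa.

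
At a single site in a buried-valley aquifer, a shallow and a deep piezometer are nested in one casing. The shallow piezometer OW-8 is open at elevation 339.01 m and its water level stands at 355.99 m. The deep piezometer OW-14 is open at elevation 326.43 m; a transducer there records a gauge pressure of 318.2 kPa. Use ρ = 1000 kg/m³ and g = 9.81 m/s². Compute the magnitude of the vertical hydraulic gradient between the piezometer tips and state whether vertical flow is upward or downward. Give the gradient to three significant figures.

|i_v| ≈ 0.229; vertical flow is upward

Total head at OW-8: h = 355.99 m (water level in the standpipe).
Pressure head at OW-14: ψ = P/(ρg) = 318.2×1000 / (1000 × 9.81) = 32.44 m.
Total head at OW-14: h = z + ψ = 326.43 + 32.44 = 358.87 m.
Δh = h(OW-8) − h(OW-14) = 355.99 − 358.87 = -2.88 m.
Vertical separation Δz = 339.01 − 326.43 = 12.58 m.
|i_v| = |Δh| / Δz = 2.88 / 12.58 = 0.229.
Head is higher in the deep piezometer, so vertical flow is upward (discharge condition).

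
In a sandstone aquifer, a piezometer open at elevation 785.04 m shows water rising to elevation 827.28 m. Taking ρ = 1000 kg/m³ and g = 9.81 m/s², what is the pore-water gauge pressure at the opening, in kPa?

P ≈ 414 kPa

Pressure head ψ = h − z = 827.28 − 785.04 = 42.24 m.
P = ρgψ = 1000 × 9.81 × 42.24 = 414374 Pa ≈ 414 kPa.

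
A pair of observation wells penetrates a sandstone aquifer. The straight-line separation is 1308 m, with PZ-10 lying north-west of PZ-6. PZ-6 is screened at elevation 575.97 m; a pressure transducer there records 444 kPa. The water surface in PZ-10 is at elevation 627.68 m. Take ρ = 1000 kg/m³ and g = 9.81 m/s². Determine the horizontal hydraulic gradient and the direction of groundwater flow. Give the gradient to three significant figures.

i ≈ 0.00493; groundwater flows toward the south-east

Pressure head at PZ-6: ψ = P/(ρg) = 444×1000 / (1000 × 9.81) = 45.26 m.
Total head at PZ-6: h = z + ψ = 575.97 + 45.26 = 621.23 m.
Total head at PZ-10: h = 627.68 m (water level in the piezometer is the total head).
Head difference: h(PZ-6) − h(PZ-10) = 621.23 − 627.68 = -6.45 m.
Hydraulic gradient: i = |Δh| / L = 6.45 / 1308 = 0.00493.
Flow is from higher to lower head: from PZ-10 toward PZ-6, i.e. toward the south-east.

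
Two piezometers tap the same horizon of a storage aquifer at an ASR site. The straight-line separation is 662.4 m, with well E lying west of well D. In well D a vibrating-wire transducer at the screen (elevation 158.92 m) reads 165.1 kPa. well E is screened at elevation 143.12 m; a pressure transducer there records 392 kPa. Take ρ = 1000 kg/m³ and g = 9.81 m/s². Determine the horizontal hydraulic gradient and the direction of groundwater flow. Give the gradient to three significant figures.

i ≈ 0.0111; groundwater flows toward the east

Pressure head at well D: ψ = P/(ρg) = 165.1×1000 / (1000 × 9.81) = 16.83 m.
Total head at well D: h = z + ψ = 158.92 + 16.83 = 175.75 m.
Pressure head at well E: ψ = P/(ρg) = 392×1000 / (1000 × 9.81) = 39.96 m.
Total head at well E: h = z + ψ = 143.12 + 39.96 = 183.08 m.
Head difference: h(well D) − h(well E) = 175.75 − 183.08 = -7.33 m.
Hydraulic gradient: i = |Δh| / L = 7.33 / 662.4 = 0.0111.
Flow is from higher to lower head: from well E toward well D, i.e. toward the east.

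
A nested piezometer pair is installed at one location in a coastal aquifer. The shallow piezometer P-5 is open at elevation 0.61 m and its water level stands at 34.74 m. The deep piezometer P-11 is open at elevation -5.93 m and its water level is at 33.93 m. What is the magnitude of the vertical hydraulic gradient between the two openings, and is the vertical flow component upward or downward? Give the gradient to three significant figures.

Total head at P-5: h = 34.74 m (water level in the standpipe).
Total head at P-11: h = 33.93 m.
Δh = h(P-5) − h(P-11) = 34.74 − 33.93 = 0.81 m.
Vertical separation Δz = 0.61 − (-5.93) = 6.54 m.
|i_v| = |Δh| / Δz = 0.81 / 6.54 = 0.124.
Head is higher in the shallow piezometer, so vertical flow is downward (recharge condition).

|i_v| ≈ 0.124; vertical flow is downward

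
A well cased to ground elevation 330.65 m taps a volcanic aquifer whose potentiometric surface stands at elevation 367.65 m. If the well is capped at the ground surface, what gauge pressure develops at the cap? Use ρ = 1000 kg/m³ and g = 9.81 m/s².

Head above the cap: Δh = 367.65 − 330.65 = 37.00 m.
P = ρgΔh = 1000 × 9.81 × 37.00 = 362970 Pa ≈ 363 kPa.

P ≈ 363 kPa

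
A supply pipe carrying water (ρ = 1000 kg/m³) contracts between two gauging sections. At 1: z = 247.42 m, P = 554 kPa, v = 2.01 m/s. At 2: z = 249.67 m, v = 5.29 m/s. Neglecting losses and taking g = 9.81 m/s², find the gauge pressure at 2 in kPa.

Pressure head at 1: ψ₁ = P₁/(ρg) = 554×1000 / (1000 × 9.81) = 56.47 m.
Velocity heads: v₁²/2g = 2.01²/19.62 = 0.206 m; v₂²/2g = 5.29²/19.62 = 1.426 m.
Total head H = z₁ + ψ₁ + v₁²/2g = 247.42 + 56.47 + 0.206 = 304.10 m.
ψ₂ = H − z₂ − v₂²/2g = 304.10 − 249.67 − 1.426 = 53.00 m.
P₂ = ρgψ₂ = 1000 × 9.81 × 53.00 ≈ 520 kPa.

P₂ ≈ 520 kPa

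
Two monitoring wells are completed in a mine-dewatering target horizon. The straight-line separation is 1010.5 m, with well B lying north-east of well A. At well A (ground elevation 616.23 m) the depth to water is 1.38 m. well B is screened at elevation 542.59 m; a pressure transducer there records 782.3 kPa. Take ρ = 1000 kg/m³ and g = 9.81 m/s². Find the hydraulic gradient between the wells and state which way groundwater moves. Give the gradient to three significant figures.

Total head at well A: h = 616.23 − 1.38 = 614.85 m.
Pressure head at well B: ψ = P/(ρg) = 782.3×1000 / (1000 × 9.81) = 79.75 m.
Total head at well B: h = z + ψ = 542.59 + 79.75 = 622.34 m.
Head difference: h(well A) − h(well B) = 614.85 − 622.34 = -7.49 m.
Hydraulic gradient: i = |Δh| / L = 7.49 / 1010.5 = 0.00741.
Flow is from higher to lower head: from well B toward well A, i.e. toward the south-west.

i ≈ 0.00741; groundwater flows toward the south-west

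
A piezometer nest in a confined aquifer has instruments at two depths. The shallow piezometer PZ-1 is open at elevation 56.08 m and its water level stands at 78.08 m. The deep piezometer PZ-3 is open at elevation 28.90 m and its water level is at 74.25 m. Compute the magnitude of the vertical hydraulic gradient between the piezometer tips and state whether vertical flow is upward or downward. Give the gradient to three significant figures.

|i_v| ≈ 0.141; vertical flow is downward

Total head at PZ-1: h = 78.08 m (water level in the standpipe).
Total head at PZ-3: h = 74.25 m.
Δh = h(PZ-1) − h(PZ-3) = 78.08 − 74.25 = 3.83 m.
Vertical separation Δz = 56.08 − 28.90 = 27.18 m.
|i_v| = |Δh| / Δz = 3.83 / 27.18 = 0.141.
Head is higher in the shallow piezometer, so vertical flow is downward (recharge condition).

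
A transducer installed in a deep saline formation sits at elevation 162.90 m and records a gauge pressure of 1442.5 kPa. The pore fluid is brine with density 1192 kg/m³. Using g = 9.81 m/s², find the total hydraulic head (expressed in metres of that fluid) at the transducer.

ψ = P/(ρg) = 1442.5×1000 / (1192 × 9.81) = 123.36 m.
h = z + ψ = 162.90 + 123.36 = 286.26 m.

h ≈ 286.26 m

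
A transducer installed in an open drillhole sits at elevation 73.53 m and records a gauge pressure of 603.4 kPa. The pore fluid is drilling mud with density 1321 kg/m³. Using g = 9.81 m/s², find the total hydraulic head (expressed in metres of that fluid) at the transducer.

h ≈ 120.09 m

ψ = P/(ρg) = 603.4×1000 / (1321 × 9.81) = 46.56 m.
h = z + ψ = 73.53 + 46.56 = 120.09 m.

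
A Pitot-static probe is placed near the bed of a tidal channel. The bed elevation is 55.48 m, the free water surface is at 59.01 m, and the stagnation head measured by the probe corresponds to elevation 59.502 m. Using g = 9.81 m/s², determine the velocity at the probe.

v ≈ 3.11 m/s

Near the bed, under hydrostatic conditions, the piezometric head (z + ψ) equals the free-surface elevation, 59.01 m.
Velocity head = total − piezometric = 59.502 − 59.01 = 0.492 m.
v = √(2g·h_v) = √(2 × 9.81 × 0.492) = 3.11 m/s.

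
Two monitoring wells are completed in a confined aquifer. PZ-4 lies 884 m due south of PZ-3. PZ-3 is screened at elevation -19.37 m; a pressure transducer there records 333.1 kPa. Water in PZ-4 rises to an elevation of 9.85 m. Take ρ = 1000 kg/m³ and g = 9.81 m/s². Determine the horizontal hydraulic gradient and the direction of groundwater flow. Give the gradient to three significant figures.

Pressure head at PZ-3: ψ = P/(ρg) = 333.1×1000 / (1000 × 9.81) = 33.96 m.
Total head at PZ-3: h = z + ψ = -19.37 + 33.96 = 14.59 m.
Total head at PZ-4: h = 9.85 m (water level in the piezometer is the total head).
Head difference: h(PZ-3) − h(PZ-4) = 14.59 − 9.85 = 4.74 m.
Hydraulic gradient: i = |Δh| / L = 4.74 / 884 = 0.00536.
Flow is from higher to lower head: from PZ-3 toward PZ-4, i.e. toward the south.

i ≈ 0.00536; groundwater flows toward the south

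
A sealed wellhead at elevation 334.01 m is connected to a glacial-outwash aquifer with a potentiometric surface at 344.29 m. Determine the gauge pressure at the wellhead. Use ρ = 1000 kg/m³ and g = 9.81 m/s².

P ≈ 101 kPa

Head above the cap: Δh = 344.29 − 334.01 = 10.28 m.
P = ρgΔh = 1000 × 9.81 × 10.28 = 100847 Pa ≈ 101 kPa.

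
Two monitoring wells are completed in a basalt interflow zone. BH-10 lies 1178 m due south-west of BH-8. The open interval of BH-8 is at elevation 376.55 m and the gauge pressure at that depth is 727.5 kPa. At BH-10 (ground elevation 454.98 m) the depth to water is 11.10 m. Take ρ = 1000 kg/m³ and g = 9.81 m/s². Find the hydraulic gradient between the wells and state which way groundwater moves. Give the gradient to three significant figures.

i ≈ 0.00580; groundwater flows toward the south-west

Pressure head at BH-8: ψ = P/(ρg) = 727.5×1000 / (1000 × 9.81) = 74.16 m.
Total head at BH-8: h = z + ψ = 376.55 + 74.16 = 450.71 m.
Total head at BH-10: h = 454.98 − 11.10 = 443.88 m.
Head difference: h(BH-8) − h(BH-10) = 450.71 − 443.88 = 6.83 m.
Hydraulic gradient: i = |Δh| / L = 6.83 / 1178 = 0.00580.
Flow is from higher to lower head: from BH-8 toward BH-10, i.e. toward the south-west.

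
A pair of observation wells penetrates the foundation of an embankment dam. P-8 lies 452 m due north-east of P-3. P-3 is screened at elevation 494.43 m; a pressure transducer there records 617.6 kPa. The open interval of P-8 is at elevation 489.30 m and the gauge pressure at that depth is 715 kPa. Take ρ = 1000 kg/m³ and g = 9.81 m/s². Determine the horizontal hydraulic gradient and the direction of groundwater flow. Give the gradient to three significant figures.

Pressure head at P-3: ψ = P/(ρg) = 617.6×1000 / (1000 × 9.81) = 62.96 m.
Total head at P-3: h = z + ψ = 494.43 + 62.96 = 557.39 m.
Pressure head at P-8: ψ = P/(ρg) = 715×1000 / (1000 × 9.81) = 72.88 m.
Total head at P-8: h = z + ψ = 489.30 + 72.88 = 562.18 m.
Head difference: h(P-3) − h(P-8) = 557.39 − 562.18 = -4.79 m.
Hydraulic gradient: i = |Δh| / L = 4.79 / 452 = 0.0106.
Flow is from higher to lower head: from P-8 toward P-3, i.e. toward the south-west.

i ≈ 0.0106; groundwater flows toward the south-west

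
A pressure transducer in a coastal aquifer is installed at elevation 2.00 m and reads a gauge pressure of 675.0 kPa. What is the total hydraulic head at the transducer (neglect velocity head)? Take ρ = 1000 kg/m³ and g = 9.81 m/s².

ψ = P/(ρg) = 675.0×1000 / (1000 × 9.81) = 68.81 m.
h = z + ψ = 2.00 + 68.81 = 70.81 m.

h ≈ 70.81 m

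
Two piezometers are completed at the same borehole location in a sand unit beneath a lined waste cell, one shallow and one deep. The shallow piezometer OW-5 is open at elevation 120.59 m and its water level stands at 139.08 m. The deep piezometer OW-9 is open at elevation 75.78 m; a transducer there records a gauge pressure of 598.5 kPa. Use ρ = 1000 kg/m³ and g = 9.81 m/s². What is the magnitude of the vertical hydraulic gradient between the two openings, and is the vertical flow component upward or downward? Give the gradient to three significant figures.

Total head at OW-5: h = 139.08 m (water level in the standpipe).
Pressure head at OW-9: ψ = P/(ρg) = 598.5×1000 / (1000 × 9.81) = 61.01 m.
Total head at OW-9: h = z + ψ = 75.78 + 61.01 = 136.79 m.
Δh = h(OW-5) − h(OW-9) = 139.08 − 136.79 = 2.29 m.
Vertical separation Δz = 120.59 − 75.78 = 44.81 m.
|i_v| = |Δh| / Δz = 2.29 / 44.81 = 0.0511.
Head is higher in the shallow piezometer, so vertical flow is downward (recharge condition).

|i_v| ≈ 0.0511; vertical flow is downward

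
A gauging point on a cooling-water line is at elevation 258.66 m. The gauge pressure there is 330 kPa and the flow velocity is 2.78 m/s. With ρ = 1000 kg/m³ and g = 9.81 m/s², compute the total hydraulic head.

Pressure head ψ = P/(ρg) = 330×1000 / (1000 × 9.81) = 33.64 m.
Velocity head = v²/(2g) = 2.78² / (2 × 9.81) = 0.394 m.
h = z + ψ + v²/(2g) = 258.66 + 33.64 + 0.394 = 292.69 m.

h ≈ 292.69 m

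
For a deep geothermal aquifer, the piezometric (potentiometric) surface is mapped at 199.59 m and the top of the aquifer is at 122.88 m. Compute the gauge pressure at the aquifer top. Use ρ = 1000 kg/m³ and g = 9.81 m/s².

Pressure head at the aquifer top: ψ = h − z = 199.59 − 122.88 = 76.71 m.
P = ρgψ = 1000 × 9.81 × 76.71 = 752525 Pa ≈ 753 kPa.

P ≈ 753 kPa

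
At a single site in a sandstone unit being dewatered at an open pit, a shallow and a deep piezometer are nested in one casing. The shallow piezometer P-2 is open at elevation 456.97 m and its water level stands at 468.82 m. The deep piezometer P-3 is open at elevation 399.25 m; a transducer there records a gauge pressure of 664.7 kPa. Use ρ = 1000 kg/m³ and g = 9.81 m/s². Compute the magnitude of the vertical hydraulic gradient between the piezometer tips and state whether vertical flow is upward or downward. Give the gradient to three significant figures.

Total head at P-2: h = 468.82 m (water level in the standpipe).
Pressure head at P-3: ψ = P/(ρg) = 664.7×1000 / (1000 × 9.81) = 67.76 m.
Total head at P-3: h = z + ψ = 399.25 + 67.76 = 467.01 m.
Δh = h(P-2) − h(P-3) = 468.82 − 467.01 = 1.81 m.
Vertical separation Δz = 456.97 − 399.25 = 57.72 m.
|i_v| = |Δh| / Δz = 1.81 / 57.72 = 0.0314.
Head is higher in the shallow piezometer, so vertical flow is downward (recharge condition).

|i_v| ≈ 0.0314; vertical flow is downward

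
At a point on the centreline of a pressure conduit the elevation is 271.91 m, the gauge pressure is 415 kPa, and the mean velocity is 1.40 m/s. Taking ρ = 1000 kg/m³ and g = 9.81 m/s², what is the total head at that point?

Pressure head ψ = P/(ρg) = 415×1000 / (1000 × 9.81) = 42.30 m.
Velocity head = v²/(2g) = 1.40² / (2 × 9.81) = 0.100 m.
h = z + ψ + v²/(2g) = 271.91 + 42.30 + 0.100 = 314.31 m.

h ≈ 314.31 m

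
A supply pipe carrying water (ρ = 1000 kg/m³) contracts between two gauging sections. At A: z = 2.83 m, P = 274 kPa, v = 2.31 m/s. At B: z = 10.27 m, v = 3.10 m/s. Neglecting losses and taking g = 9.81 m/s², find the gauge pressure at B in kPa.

P₂ ≈ 199 kPa

Pressure head at A: ψ₁ = P₁/(ρg) = 274×1000 / (1000 × 9.81) = 27.93 m.
Velocity heads: v₁²/2g = 2.31²/19.62 = 0.272 m; v₂²/2g = 3.10²/19.62 = 0.490 m.
Total head H = z₁ + ψ₁ + v₁²/2g = 2.83 + 27.93 + 0.272 = 31.03 m.
ψ₂ = H − z₂ − v₂²/2g = 31.03 − 10.27 − 0.490 = 20.27 m.
P₂ = ρgψ₂ = 1000 × 9.81 × 20.27 ≈ 199 kPa.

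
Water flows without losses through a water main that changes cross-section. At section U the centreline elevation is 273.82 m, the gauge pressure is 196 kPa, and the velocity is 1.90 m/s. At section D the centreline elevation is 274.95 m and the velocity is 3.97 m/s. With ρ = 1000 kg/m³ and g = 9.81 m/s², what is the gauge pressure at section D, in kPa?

Pressure head at U: ψ₁ = P₁/(ρg) = 196×1000 / (1000 × 9.81) = 19.98 m.
Velocity heads: v₁²/2g = 1.90²/19.62 = 0.184 m; v₂²/2g = 3.97²/19.62 = 0.803 m.
Total head H = z₁ + ψ₁ + v₁²/2g = 273.82 + 19.98 + 0.184 = 293.98 m.
ψ₂ = H − z₂ − v₂²/2g = 293.98 − 274.95 − 0.803 = 18.23 m.
P₂ = ρgψ₂ = 1000 × 9.81 × 18.23 ≈ 179 kPa.

P₂ ≈ 179 kPa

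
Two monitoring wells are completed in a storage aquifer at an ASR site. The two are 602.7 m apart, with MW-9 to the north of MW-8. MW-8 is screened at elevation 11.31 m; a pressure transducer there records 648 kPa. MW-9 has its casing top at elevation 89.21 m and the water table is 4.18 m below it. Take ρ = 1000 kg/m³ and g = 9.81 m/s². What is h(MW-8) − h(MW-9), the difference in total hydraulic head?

Pressure head at MW-8: ψ = P/(ρg) = 648×1000 / (1000 × 9.81) = 66.06 m.
Total head at MW-8: h = z + ψ = 11.31 + 66.06 = 77.37 m.
Total head at MW-9: h = 89.21 − 4.18 = 85.03 m.
Head difference: h(MW-8) − h(MW-9) = 77.37 − 85.03 = -7.66 m.

Δh ≈ -7.66 m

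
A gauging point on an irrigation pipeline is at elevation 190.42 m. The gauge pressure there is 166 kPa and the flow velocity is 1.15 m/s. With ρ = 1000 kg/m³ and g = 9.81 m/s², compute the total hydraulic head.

Pressure head ψ = P/(ρg) = 166×1000 / (1000 × 9.81) = 16.92 m.
Velocity head = v²/(2g) = 1.15² / (2 × 9.81) = 0.067 m.
h = z + ψ + v²/(2g) = 190.42 + 16.92 + 0.067 = 207.41 m.

h ≈ 207.41 m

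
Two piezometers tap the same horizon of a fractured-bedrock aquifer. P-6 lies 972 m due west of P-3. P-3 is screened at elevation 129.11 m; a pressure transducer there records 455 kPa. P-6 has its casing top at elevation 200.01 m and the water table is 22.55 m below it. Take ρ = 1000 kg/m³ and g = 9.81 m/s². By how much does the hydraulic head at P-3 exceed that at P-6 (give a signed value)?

Δh ≈ -1.97 m

Pressure head at P-3: ψ = P/(ρg) = 455×1000 / (1000 × 9.81) = 46.38 m.
Total head at P-3: h = z + ψ = 129.11 + 46.38 = 175.49 m.
Total head at P-6: h = 200.01 − 22.55 = 177.46 m.
Head difference: h(P-3) − h(P-6) = 175.49 − 177.46 = -1.97 m.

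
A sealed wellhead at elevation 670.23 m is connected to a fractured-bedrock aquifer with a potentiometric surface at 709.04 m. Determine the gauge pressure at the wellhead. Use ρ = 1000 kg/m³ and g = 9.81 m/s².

Head above the cap: Δh = 709.04 − 670.23 = 38.81 m.
P = ρgΔh = 1000 × 9.81 × 38.81 = 380726 Pa ≈ 381 kPa.

P ≈ 381 kPa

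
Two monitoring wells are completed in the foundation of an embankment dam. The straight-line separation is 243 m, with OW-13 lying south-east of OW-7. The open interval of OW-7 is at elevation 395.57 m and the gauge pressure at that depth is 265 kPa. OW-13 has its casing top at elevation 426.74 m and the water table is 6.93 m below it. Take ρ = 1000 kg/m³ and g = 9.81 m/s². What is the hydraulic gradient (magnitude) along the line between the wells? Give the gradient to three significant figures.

Pressure head at OW-7: ψ = P/(ρg) = 265×1000 / (1000 × 9.81) = 27.01 m.
Total head at OW-7: h = z + ψ = 395.57 + 27.01 = 422.58 m.
Total head at OW-13: h = 426.74 − 6.93 = 419.81 m.
Head difference: h(OW-7) − h(OW-13) = 422.58 − 419.81 = 2.77 m.
Hydraulic gradient: i = |Δh| / L = 2.77 / 243 = 0.0114.

i ≈ 0.0114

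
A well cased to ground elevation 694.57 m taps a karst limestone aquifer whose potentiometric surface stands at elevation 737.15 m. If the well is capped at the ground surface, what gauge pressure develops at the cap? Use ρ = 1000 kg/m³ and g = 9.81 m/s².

Head above the cap: Δh = 737.15 − 694.57 = 42.58 m.
P = ρgΔh = 1000 × 9.81 × 42.58 = 417710 Pa ≈ 418 kPa.

P ≈ 418 kPa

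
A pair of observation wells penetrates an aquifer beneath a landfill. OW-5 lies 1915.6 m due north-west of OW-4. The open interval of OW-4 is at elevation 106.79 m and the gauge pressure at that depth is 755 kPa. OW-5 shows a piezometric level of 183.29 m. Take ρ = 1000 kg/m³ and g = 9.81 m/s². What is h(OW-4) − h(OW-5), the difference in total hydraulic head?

Δh ≈ 0.46 m

Pressure head at OW-4: ψ = P/(ρg) = 755×1000 / (1000 × 9.81) = 76.96 m.
Total head at OW-4: h = z + ψ = 106.79 + 76.96 = 183.75 m.
Total head at OW-5: h = 183.29 m (water level in the piezometer is the total head).
Head difference: h(OW-4) − h(OW-5) = 183.75 − 183.29 = 0.46 m.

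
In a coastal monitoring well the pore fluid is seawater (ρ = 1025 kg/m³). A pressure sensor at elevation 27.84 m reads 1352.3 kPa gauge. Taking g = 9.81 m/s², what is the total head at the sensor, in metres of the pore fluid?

h ≈ 162.33 m

ψ = P/(ρg) = 1352.3×1000 / (1025 × 9.81) = 134.49 m.
h = z + ψ = 27.84 + 134.49 = 162.33 m.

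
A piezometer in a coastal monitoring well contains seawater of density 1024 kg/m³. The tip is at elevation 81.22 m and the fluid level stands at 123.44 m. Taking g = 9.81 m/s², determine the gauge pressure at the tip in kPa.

Pressure head ψ = h − z = 123.44 − 81.22 = 42.22 m.
P = ρgψ = 1024 × 9.81 × 42.22 = 424118 Pa ≈ 424 kPa.

P ≈ 424 kPa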